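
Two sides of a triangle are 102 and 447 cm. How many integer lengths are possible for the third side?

The third side lies in the open interval (345, 549).
Integers from 346 to 548 inclusive: 548 − 346 + 1 = 203.

203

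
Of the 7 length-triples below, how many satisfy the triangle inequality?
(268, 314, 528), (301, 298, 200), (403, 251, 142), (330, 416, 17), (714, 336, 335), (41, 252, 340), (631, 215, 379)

2

(268,314,528): 268+314 > 528 → valid
(200,298,301): 200+298 > 301 → valid
(142,251,403): 142+251 ≤ 403 → not valid
(17,330,416): 17+330 ≤ 416 → not valid
(335,336,714): 335+336 ≤ 714 → not valid
(41,252,340): 41+252 ≤ 340 → not valid
(215,379,631): 215+379 ≤ 631 → not valid
2 of the 7 triples form a triangle.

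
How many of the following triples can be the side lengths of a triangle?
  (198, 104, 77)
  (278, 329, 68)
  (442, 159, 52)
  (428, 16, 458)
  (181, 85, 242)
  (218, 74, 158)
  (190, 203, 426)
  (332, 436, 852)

(77,104,198): 77+104 ≤ 198 → not valid
(68,278,329): 68+278 > 329 → valid
(52,159,442): 52+159 ≤ 442 → not valid
(16,428,458): 16+428 ≤ 458 → not valid
(85,181,242): 85+181 > 242 → valid
(74,158,218): 74+158 > 218 → valid
(190,203,426): 190+203 ≤ 426 → not valid
(332,436,852): 332+436 ≤ 852 → not valid
3 of the 8 triples form a triangle.

3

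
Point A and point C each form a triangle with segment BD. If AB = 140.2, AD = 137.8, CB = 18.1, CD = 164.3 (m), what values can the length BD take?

From triangle ABD: |140.2 − 137.8| < BD < 140.2 + 137.8, i.e. 2.4 < BD < 278.0.
From triangle CBD: 146.2 < BD < 182.4.
Both must hold, so BD lies in the intersection.

146.2 < BD < 182.4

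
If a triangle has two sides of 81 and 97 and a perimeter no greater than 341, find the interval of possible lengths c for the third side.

Triangle inequality alone gives 16 < c < 178.
The perimeter condition gives c ≤ 341 − 81 − 97 = 163.
Intersecting the two: 16 < c ≤ 163.

16 < c ≤ 163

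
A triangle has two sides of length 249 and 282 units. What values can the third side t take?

33 < t < 531

By the triangle inequality, t must be less than 249 + 282 = 531 and greater than |249 − 282| = 33.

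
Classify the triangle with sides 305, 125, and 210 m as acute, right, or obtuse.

obtuse

Compare the square of the longest side to the sum of squares of the other two: 125² + 210² = 59725 < 93025 = 305².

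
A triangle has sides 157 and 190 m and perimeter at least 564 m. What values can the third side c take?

Triangle inequality alone gives 33 < c < 347.
The perimeter condition gives c ≥ 564 − 157 − 190 = 217.
Intersecting the two: 217 ≤ c < 347.

217 ≤ c < 347 m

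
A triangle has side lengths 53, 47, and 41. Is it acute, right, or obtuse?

Compare the square of the longest side to the sum of squares of the other two: 41² + 47² = 3890 > 2809 = 53².

acute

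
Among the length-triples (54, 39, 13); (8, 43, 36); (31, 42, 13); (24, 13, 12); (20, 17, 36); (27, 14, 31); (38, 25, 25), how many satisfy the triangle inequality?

(13,39,54): 13+39 ≤ 54 → not valid
(8,36,43): 8+36 > 43 → valid
(13,31,42): 13+31 > 42 → valid
(12,13,24): 12+13 > 24 → valid
(17,20,36): 17+20 > 36 → valid
(14,27,31): 14+27 > 31 → valid
(25,25,38): 25+25 > 38 → valid
6 of the 7 triples form a triangle.

6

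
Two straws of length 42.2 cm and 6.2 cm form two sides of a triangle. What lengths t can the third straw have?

By the triangle inequality, t must be less than 42.2 + 6.2 = 48.4 and greater than |42.2 − 6.2| = 36.0.

36.0 < t < 48.4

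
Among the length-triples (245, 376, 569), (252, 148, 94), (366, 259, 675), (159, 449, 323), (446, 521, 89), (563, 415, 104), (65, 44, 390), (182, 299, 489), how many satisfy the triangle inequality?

(245,376,569): 245+376 > 569 → valid
(94,148,252): 94+148 ≤ 252 → not valid
(259,366,675): 259+366 ≤ 675 → not valid
(159,323,449): 159+323 > 449 → valid
(89,446,521): 89+446 > 521 → valid
(104,415,563): 104+415 ≤ 563 → not valid
(44,65,390): 44+65 ≤ 390 → not valid
(182,299,489): 182+299 ≤ 489 → not valid
3 of the 8 triples form a triangle.

3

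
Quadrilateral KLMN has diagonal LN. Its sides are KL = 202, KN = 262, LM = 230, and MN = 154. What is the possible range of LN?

76 < LN < 384

From triangle KLN: |202 − 262| < LN < 202 + 262, i.e. 60 < LN < 464.
From triangle MLN: 76 < LN < 384.
Both must hold, so LN lies in the intersection.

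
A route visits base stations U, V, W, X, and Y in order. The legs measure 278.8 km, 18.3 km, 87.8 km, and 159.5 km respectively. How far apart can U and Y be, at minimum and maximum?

13.2 ≤ UY ≤ 544.4 km

The maximum is all hops collinear in one direction: 278.8 + 18.3 + 87.8 + 159.5 = 544.4.
The longest hop is 278.8; the others sum to 265.6. Folding the others back against it leaves at least 278.8 − 265.6 = 13.2.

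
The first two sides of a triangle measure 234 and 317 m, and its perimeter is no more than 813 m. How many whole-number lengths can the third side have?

179

Triangle inequality: 83 < x < 551. Perimeter ≤ 813 gives x ≤ 813 − 234 − 317 = 262.
So 83 < x ≤ 262; integers 84 through 262: 179 values.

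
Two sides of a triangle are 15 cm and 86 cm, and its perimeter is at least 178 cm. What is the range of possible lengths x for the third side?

Triangle inequality alone gives 71 < x < 101.
The perimeter condition gives x ≥ 178 − 15 − 86 = 77.
Intersecting the two: 77 ≤ x < 101.

77 ≤ x < 101 cm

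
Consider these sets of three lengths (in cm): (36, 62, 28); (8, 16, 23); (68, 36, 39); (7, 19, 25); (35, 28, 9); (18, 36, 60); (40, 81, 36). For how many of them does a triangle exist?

(28,36,62): 28+36 > 62 → valid
(8,16,23): 8+16 > 23 → valid
(36,39,68): 36+39 > 68 → valid
(7,19,25): 7+19 > 25 → valid
(9,28,35): 9+28 > 35 → valid
(18,36,60): 18+36 ≤ 60 → not valid
(36,40,81): 36+40 ≤ 81 → not valid
5 of the 7 triples form a triangle.

5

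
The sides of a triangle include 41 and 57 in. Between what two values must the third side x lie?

By the triangle inequality, x must be less than 41 + 57 = 98 and greater than |41 − 57| = 16.

16 < x < 98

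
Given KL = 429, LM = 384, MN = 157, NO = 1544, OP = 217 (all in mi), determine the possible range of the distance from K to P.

The maximum is all hops collinear in one direction: 429 + 384 + 157 + 1544 + 217 = 2731.
The longest hop is 1544; the others sum to 1187. Folding the others back against it leaves at least 1544 − 1187 = 357.

357 ≤ KP ≤ 2731 mi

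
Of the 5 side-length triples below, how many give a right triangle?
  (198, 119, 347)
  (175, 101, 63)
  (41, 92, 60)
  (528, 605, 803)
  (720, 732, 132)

2

(198,119,347): 119+198 ≤ 347, not a triangle
(175,101,63): 63+101 ≤ 175, not a triangle
(41,92,60): 41²+60² = 5281 < 8464 = 92² → obtuse
(528,605,803): 528²+605² = 644809 = 803² → right
(720,732,132): 132²+720² = 535824 = 732² → right
2 of the 5 are right.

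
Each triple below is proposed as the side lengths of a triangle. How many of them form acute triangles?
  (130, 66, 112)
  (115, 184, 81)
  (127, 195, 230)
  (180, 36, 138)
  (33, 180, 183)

1

(130,66,112): 66²+112² = 16900 = 130² → right
(115,184,81): 81²+115² = 19786 < 33856 = 184² → obtuse
(127,195,230): 127²+195² = 54154 > 52900 = 230² → acute
(180,36,138): 36+138 ≤ 180, not a triangle
(33,180,183): 33²+180² = 33489 = 183² → right
1 of the 5 is acute.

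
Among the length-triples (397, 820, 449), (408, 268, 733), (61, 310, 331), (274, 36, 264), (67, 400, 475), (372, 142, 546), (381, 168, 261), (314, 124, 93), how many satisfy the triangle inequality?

(397,449,820): 397+449 > 820 → valid
(268,408,733): 268+408 ≤ 733 → not valid
(61,310,331): 61+310 > 331 → valid
(36,264,274): 36+264 > 274 → valid
(67,400,475): 67+400 ≤ 475 → not valid
(142,372,546): 142+372 ≤ 546 → not valid
(168,261,381): 168+261 > 381 → valid
(93,124,314): 93+124 ≤ 314 → not valid
4 of the 8 triples form a triangle.

4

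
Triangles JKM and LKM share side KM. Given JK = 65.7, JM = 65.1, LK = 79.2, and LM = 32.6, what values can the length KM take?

From triangle JKM: |65.7 − 65.1| < KM < 65.7 + 65.1, i.e. 0.6 < KM < 130.8.
From triangle LKM: 46.6 < KM < 111.8.
Both must hold, so KM lies in the intersection.

46.6 < KM < 111.8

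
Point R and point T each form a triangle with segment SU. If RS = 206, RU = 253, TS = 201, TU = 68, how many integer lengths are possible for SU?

135

From triangle RSU: 47 < SU < 459.
From triangle TSU: 133 < SU < 269.
Intersection: 133 < SU < 269, so integers 134 through 268: 135 values.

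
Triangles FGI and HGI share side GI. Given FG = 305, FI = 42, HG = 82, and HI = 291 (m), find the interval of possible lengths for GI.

From triangle FGI: |305 − 42| < GI < 305 + 42, i.e. 263 < GI < 347.
From triangle HGI: 209 < GI < 373.
Both must hold, so GI lies in the intersection.

263 < GI < 347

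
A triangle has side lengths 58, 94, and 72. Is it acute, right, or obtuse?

Compare the square of the longest side to the sum of squares of the other two: 58² + 72² = 8548 < 8836 = 94².

obtuse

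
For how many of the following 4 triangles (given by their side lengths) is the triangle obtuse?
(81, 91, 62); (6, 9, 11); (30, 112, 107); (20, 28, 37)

3

(81,91,62): 62²+81² = 10405 > 8281 = 91² → acute
(6,9,11): 6²+9² = 117 < 121 = 11² → obtuse
(30,112,107): 30²+107² = 12349 < 12544 = 112² → obtuse
(20,28,37): 20²+28² = 1184 < 1369 = 37² → obtuse
3 of the 4 are obtuse.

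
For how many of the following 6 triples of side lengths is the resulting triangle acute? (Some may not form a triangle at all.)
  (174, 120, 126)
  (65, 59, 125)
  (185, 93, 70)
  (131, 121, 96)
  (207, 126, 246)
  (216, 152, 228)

2

(174,120,126): 120²+126² = 30276 = 174² → right
(65,59,125): 59+65 ≤ 125, not a triangle
(185,93,70): 70+93 ≤ 185, not a triangle
(131,121,96): 96²+121² = 23857 > 17161 = 131² → acute
(207,126,246): 126²+207² = 58725 < 60516 = 246² → obtuse
(216,152,228): 152²+216² = 69760 > 51984 = 228² → acute
2 of the 6 are acute.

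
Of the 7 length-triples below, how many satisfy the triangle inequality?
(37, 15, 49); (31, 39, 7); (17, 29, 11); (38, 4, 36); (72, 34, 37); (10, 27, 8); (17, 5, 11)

(15,37,49): 15+37 > 49 → valid
(7,31,39): 7+31 ≤ 39 → not valid
(11,17,29): 11+17 ≤ 29 → not valid
(4,36,38): 4+36 > 38 → valid
(34,37,72): 34+37 ≤ 72 → not valid
(8,10,27): 8+10 ≤ 27 → not valid
(5,11,17): 5+11 ≤ 17 → not valid
2 of the 7 triples form a triangle.

2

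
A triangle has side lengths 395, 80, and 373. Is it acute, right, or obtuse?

Compare the square of the longest side to the sum of squares of the other two: 80² + 373² = 145529 < 156025 = 395².

obtuse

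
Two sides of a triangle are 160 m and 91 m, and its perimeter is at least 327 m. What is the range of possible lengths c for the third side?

76 ≤ c < 251

Triangle inequality alone gives 69 < c < 251.
The perimeter condition gives c ≥ 327 − 160 − 91 = 76.
Intersecting the two: 76 ≤ c < 251.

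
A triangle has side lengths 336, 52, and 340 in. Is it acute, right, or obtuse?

Compare the square of the longest side to the sum of squares of the other two: 52² + 336² = 115600 = 340².

right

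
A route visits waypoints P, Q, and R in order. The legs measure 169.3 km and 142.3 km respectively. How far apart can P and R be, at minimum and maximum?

By the triangle inequality, |169.3 − 142.3| ≤ PR ≤ 169.3 + 142.3.

27.0 ≤ PR ≤ 311.6 km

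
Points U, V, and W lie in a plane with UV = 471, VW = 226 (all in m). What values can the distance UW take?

245 ≤ UW ≤ 697 m

By the triangle inequality, |471 − 226| ≤ UW ≤ 471 + 226.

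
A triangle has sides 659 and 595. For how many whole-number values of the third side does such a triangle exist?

The third side lies in the open interval (64, 1254).
Integers from 65 to 1253 inclusive: 1253 − 65 + 1 = 1189.

1189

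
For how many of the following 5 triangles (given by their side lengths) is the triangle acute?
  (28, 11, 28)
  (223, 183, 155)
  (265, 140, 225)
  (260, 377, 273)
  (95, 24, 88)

(28,11,28): 11²+28² = 905 > 784 = 28² → acute
(223,183,155): 155²+183² = 57514 > 49729 = 223² → acute
(265,140,225): 140²+225² = 70225 = 265² → right
(260,377,273): 260²+273² = 142129 = 377² → right
(95,24,88): 24²+88² = 8320 < 9025 = 95² → obtuse
2 of the 5 are acute.

2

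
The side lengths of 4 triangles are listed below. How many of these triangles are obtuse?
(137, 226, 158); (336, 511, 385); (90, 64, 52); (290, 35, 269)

(137,226,158): 137²+158² = 43733 < 51076 = 226² → obtuse
(336,511,385): 336²+385² = 261121 = 511² → right
(90,64,52): 52²+64² = 6800 < 8100 = 90² → obtuse
(290,35,269): 35²+269² = 73586 < 84100 = 290² → obtuse
3 of the 4 are obtuse.

3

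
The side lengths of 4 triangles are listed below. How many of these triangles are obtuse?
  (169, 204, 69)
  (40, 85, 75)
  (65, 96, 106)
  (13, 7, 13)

(169,204,69): 69²+169² = 33322 < 41616 = 204² → obtuse
(40,85,75): 40²+75² = 7225 = 85² → right
(65,96,106): 65²+96² = 13441 > 11236 = 106² → acute
(13,7,13): 7²+13² = 218 > 169 = 13² → acute
1 of the 4 is obtuse.

1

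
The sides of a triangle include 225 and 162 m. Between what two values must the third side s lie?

By the triangle inequality, s must be less than 225 + 162 = 387 and greater than |225 − 162| = 63.

63 < s < 387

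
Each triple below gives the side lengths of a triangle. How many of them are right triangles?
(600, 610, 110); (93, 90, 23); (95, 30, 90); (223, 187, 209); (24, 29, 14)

1

(600,610,110): 110²+600² = 372100 = 610² → right
(93,90,23): 23²+90² = 8629 < 8649 = 93² → obtuse
(95,30,90): 30²+90² = 9000 < 9025 = 95² → obtuse
(223,187,209): 187²+209² = 78650 > 49729 = 223² → acute
(24,29,14): 14²+24² = 772 < 841 = 29² → obtuse
1 of the 5 is right.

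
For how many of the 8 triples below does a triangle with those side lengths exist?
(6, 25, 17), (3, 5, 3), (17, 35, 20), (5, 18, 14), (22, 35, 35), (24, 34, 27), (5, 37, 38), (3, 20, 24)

6

(6,17,25): 6+17 ≤ 25 → not valid
(3,3,5): 3+3 > 5 → valid
(17,20,35): 17+20 > 35 → valid
(5,14,18): 5+14 > 18 → valid
(22,35,35): 22+35 > 35 → valid
(24,27,34): 24+27 > 34 → valid
(5,37,38): 5+37 > 38 → valid
(3,20,24): 3+20 ≤ 24 → not valid
6 of the 8 triples form a triangle.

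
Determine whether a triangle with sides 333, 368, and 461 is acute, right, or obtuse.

acute

Compare the square of the longest side to the sum of squares of the other two: 333² + 368² = 246313 > 212521 = 461².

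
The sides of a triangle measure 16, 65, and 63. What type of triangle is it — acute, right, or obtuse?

right

Compare the square of the longest side to the sum of squares of the other two: 16² + 63² = 4225 = 65².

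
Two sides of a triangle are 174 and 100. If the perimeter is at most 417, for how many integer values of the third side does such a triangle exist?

Triangle inequality: 74 < x < 274. Perimeter ≤ 417 gives x ≤ 417 − 174 − 100 = 143.
So 74 < x ≤ 143; integers 75 through 143: 69 values.

69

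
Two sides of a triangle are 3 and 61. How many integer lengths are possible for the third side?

5

The third side lies in the open interval (58, 64).
Integers from 59 to 63 inclusive: 63 − 59 + 1 = 5.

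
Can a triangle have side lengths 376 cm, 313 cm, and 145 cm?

The longest side is 376, and the other two sum to 458.
Since 458 > 376, the triangle inequality holds.

Yes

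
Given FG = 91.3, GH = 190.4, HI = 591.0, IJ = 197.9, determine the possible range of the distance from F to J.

111.4 ≤ FJ ≤ 1070.6

The maximum is all hops collinear in one direction: 91.3 + 190.4 + 591.0 + 197.9 = 1070.6.
The longest hop is 591.0; the others sum to 479.6. Folding the others back against it leaves at least 591.0 − 479.6 = 111.4.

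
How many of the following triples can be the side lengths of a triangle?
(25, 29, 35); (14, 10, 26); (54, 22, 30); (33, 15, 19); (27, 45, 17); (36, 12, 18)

2

(25,29,35): 25+29 > 35 → valid
(10,14,26): 10+14 ≤ 26 → not valid
(22,30,54): 22+30 ≤ 54 → not valid
(15,19,33): 15+19 > 33 → valid
(17,27,45): 17+27 ≤ 45 → not valid
(12,18,36): 12+18 ≤ 36 → not valid
2 of the 6 triples form a triangle.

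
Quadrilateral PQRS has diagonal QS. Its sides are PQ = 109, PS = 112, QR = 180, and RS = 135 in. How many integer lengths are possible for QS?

From triangle PQS: 3 < QS < 221.
From triangle RQS: 45 < QS < 315.
Intersection: 45 < QS < 221, so integers 46 through 220: 175 values.

175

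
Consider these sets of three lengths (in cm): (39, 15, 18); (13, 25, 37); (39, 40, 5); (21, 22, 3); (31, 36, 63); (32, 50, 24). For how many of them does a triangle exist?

5

(15,18,39): 15+18 ≤ 39 → not valid
(13,25,37): 13+25 > 37 → valid
(5,39,40): 5+39 > 40 → valid
(3,21,22): 3+21 > 22 → valid
(31,36,63): 31+36 > 63 → valid
(24,32,50): 24+32 > 50 → valid
5 of the 6 triples form a triangle.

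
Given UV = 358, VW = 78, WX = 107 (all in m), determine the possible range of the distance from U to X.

173 ≤ UX ≤ 543 m

The maximum is all hops collinear in one direction: 358 + 78 + 107 = 543.
The longest hop is 358; the others sum to 185. Folding the others back against it leaves at least 358 − 185 = 173.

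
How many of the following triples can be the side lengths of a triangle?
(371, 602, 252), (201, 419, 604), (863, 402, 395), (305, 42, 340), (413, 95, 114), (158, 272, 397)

4

(252,371,602): 252+371 > 602 → valid
(201,419,604): 201+419 > 604 → valid
(395,402,863): 395+402 ≤ 863 → not valid
(42,305,340): 42+305 > 340 → valid
(95,114,413): 95+114 ≤ 413 → not valid
(158,272,397): 158+272 > 397 → valid
4 of the 6 triples form a triangle.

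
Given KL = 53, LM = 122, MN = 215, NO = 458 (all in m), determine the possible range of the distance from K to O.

68 ≤ KO ≤ 848 m

The maximum is all hops collinear in one direction: 53 + 122 + 215 + 458 = 848.
The longest hop is 458; the others sum to 390. Folding the others back against it leaves at least 458 − 390 = 68.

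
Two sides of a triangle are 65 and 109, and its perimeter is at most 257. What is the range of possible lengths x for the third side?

Triangle inequality alone gives 44 < x < 174.
The perimeter condition gives x ≤ 257 − 65 − 109 = 83.
Intersecting the two: 44 < x ≤ 83.

44 < x ≤ 83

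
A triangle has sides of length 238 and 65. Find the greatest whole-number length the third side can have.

The third side must be strictly less than 238 + 65 = 303.
The largest integer below 303 is 302.

302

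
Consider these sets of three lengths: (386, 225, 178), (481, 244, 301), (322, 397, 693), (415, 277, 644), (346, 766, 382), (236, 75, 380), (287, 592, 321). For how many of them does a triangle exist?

(178,225,386): 178+225 > 386 → valid
(244,301,481): 244+301 > 481 → valid
(322,397,693): 322+397 > 693 → valid
(277,415,644): 277+415 > 644 → valid
(346,382,766): 346+382 ≤ 766 → not valid
(75,236,380): 75+236 ≤ 380 → not valid
(287,321,592): 287+321 > 592 → valid
5 of the 7 triples form a triangle.

5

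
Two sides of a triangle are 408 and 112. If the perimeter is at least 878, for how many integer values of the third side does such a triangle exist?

162

Triangle inequality: 296 < x < 520. Perimeter ≥ 878 gives x ≥ 878 − 408 − 112 = 358.
So 358 ≤ x < 520; integers 358 through 519: 162 values.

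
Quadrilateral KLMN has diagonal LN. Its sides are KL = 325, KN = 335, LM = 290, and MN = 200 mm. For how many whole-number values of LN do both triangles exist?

399

From triangle KLN: 10 < LN < 660.
From triangle MLN: 90 < LN < 490.
Intersection: 90 < LN < 490, so integers 91 through 489: 399 values.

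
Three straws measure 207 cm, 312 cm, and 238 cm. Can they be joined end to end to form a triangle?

Yes

The longest side is 312, and the other two sum to 445.
Since 445 > 312, the triangle inequality holds.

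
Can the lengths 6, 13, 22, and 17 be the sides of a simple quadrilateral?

A quadrilateral exists iff every side is shorter than the sum of the others — equivalently, the longest side is less than the sum of the rest.
Longest side 22 < 36 (sum of the remaining 3), so yes.

Yes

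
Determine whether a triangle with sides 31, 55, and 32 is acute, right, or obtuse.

obtuse

Compare the square of the longest side to the sum of squares of the other two: 31² + 32² = 1985 < 3025 = 55².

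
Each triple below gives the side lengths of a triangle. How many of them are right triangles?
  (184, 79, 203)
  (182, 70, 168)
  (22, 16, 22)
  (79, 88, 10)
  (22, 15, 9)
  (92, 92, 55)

(184,79,203): 79²+184² = 40097 < 41209 = 203² → obtuse
(182,70,168): 70²+168² = 33124 = 182² → right
(22,16,22): 16²+22² = 740 > 484 = 22² → acute
(79,88,10): 10²+79² = 6341 < 7744 = 88² → obtuse
(22,15,9): 9²+15² = 306 < 484 = 22² → obtuse
(92,92,55): 55²+92² = 11489 > 8464 = 92² → acute
1 of the 6 is right.

1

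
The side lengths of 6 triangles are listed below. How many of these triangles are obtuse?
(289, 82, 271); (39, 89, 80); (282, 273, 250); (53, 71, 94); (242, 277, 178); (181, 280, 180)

(289,82,271): 82²+271² = 80165 < 83521 = 289² → obtuse
(39,89,80): 39²+80² = 7921 = 89² → right
(282,273,250): 250²+273² = 137029 > 79524 = 282² → acute
(53,71,94): 53²+71² = 7850 < 8836 = 94² → obtuse
(242,277,178): 178²+242² = 90248 > 76729 = 277² → acute
(181,280,180): 180²+181² = 65161 < 78400 = 280² → obtuse
3 of the 6 are obtuse.

3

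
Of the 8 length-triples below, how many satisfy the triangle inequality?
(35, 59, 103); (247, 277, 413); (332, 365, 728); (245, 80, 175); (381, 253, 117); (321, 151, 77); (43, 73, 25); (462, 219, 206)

(35,59,103): 35+59 ≤ 103 → not valid
(247,277,413): 247+277 > 413 → valid
(332,365,728): 332+365 ≤ 728 → not valid
(80,175,245): 80+175 > 245 → valid
(117,253,381): 117+253 ≤ 381 → not valid
(77,151,321): 77+151 ≤ 321 → not valid
(25,43,73): 25+43 ≤ 73 → not valid
(206,219,462): 206+219 ≤ 462 → not valid
2 of the 8 triples form a triangle.

2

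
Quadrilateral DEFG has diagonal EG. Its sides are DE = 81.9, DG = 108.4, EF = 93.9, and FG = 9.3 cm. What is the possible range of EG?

84.6 < EG < 103.2

From triangle DEG: |81.9 − 108.4| < EG < 81.9 + 108.4, i.e. 26.5 < EG < 190.3.
From triangle FEG: 84.6 < EG < 103.2.
Both must hold, so EG lies in the intersection.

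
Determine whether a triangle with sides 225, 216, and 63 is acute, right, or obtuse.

Compare the square of the longest side to the sum of squares of the other two: 63² + 216² = 50625 = 225².

right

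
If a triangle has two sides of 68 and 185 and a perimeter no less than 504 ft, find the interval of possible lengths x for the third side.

Triangle inequality alone gives 117 < x < 253.
The perimeter condition gives x ≥ 504 − 68 − 185 = 251.
Intersecting the two: 251 ≤ x < 253.

251 ≤ x < 253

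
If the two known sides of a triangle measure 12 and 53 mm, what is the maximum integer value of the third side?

64

The third side must be strictly less than 12 + 53 = 65.
The largest integer below 65 is 64.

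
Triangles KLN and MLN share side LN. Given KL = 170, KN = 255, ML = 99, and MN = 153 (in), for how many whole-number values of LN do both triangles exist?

166

From triangle KLN: 85 < LN < 425.
From triangle MLN: 54 < LN < 252.
Intersection: 85 < LN < 252, so integers 86 through 251: 166 values.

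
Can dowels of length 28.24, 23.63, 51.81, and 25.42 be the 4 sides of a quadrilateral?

Yes

A quadrilateral exists iff every side is shorter than the sum of the others — equivalently, the longest side is less than the sum of the rest.
Longest side 51.81 < 77.29 (sum of the remaining 3), so yes.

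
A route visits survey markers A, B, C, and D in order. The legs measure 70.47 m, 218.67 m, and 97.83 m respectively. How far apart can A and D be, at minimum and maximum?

50.37 ≤ AD ≤ 386.97 m

The maximum is all hops collinear in one direction: 70.47 + 218.67 + 97.83 = 386.97.
The longest hop is 218.67; the others sum to 168.30. Folding the others back against it leaves at least 218.67 − 168.30 = 50.37.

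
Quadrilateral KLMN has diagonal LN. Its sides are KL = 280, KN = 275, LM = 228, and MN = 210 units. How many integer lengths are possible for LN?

419

From triangle KLN: 5 < LN < 555.
From triangle MLN: 18 < LN < 438.
Intersection: 18 < LN < 438, so integers 19 through 437: 419 values.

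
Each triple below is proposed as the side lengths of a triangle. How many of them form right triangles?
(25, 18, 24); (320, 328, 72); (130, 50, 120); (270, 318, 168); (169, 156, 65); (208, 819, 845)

5

(25,18,24): 18²+24² = 900 > 625 = 25² → acute
(320,328,72): 72²+320² = 107584 = 328² → right
(130,50,120): 50²+120² = 16900 = 130² → right
(270,318,168): 168²+270² = 101124 = 318² → right
(169,156,65): 65²+156² = 28561 = 169² → right
(208,819,845): 208²+819² = 714025 = 845² → right
5 of the 6 are right.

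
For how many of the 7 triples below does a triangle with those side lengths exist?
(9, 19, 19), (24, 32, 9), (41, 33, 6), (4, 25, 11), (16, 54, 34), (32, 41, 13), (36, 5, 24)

3

(9,19,19): 9+19 > 19 → valid
(9,24,32): 9+24 > 32 → valid
(6,33,41): 6+33 ≤ 41 → not valid
(4,11,25): 4+11 ≤ 25 → not valid
(16,34,54): 16+34 ≤ 54 → not valid
(13,32,41): 13+32 > 41 → valid
(5,24,36): 5+24 ≤ 36 → not valid
3 of the 7 triples form a triangle.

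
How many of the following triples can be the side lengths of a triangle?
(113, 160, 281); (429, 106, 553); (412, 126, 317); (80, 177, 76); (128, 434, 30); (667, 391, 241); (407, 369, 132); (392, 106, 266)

(113,160,281): 113+160 ≤ 281 → not valid
(106,429,553): 106+429 ≤ 553 → not valid
(126,317,412): 126+317 > 412 → valid
(76,80,177): 76+80 ≤ 177 → not valid
(30,128,434): 30+128 ≤ 434 → not valid
(241,391,667): 241+391 ≤ 667 → not valid
(132,369,407): 132+369 > 407 → valid
(106,266,392): 106+266 ≤ 392 → not valid
2 of the 8 triples form a triangle.

2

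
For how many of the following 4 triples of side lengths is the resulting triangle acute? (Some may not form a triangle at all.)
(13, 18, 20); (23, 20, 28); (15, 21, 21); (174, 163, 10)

3

(13,18,20): 13²+18² = 493 > 400 = 20² → acute
(23,20,28): 20²+23² = 929 > 784 = 28² → acute
(15,21,21): 15²+21² = 666 > 441 = 21² → acute
(174,163,10): 10+163 ≤ 174, not a triangle
3 of the 4 are acute.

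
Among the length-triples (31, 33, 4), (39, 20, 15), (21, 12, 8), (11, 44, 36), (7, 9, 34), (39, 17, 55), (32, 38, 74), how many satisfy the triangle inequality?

3

(4,31,33): 4+31 > 33 → valid
(15,20,39): 15+20 ≤ 39 → not valid
(8,12,21): 8+12 ≤ 21 → not valid
(11,36,44): 11+36 > 44 → valid
(7,9,34): 7+9 ≤ 34 → not valid
(17,39,55): 17+39 > 55 → valid
(32,38,74): 32+38 ≤ 74 → not valid
3 of the 7 triples form a triangle.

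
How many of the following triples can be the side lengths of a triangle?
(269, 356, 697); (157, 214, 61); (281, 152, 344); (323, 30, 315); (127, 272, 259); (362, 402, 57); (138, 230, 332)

(269,356,697): 269+356 ≤ 697 → not valid
(61,157,214): 61+157 > 214 → valid
(152,281,344): 152+281 > 344 → valid
(30,315,323): 30+315 > 323 → valid
(127,259,272): 127+259 > 272 → valid
(57,362,402): 57+362 > 402 → valid
(138,230,332): 138+230 > 332 → valid
6 of the 7 triples form a triangle.

6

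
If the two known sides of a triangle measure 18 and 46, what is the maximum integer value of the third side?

63

The third side must be strictly less than 18 + 46 = 64.
The largest integer below 64 is 63.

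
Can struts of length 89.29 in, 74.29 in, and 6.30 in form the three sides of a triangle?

No

The longest side is 89.29, but the other two sum to only 80.59.
80.59 < 89.29, so the triangle inequality fails.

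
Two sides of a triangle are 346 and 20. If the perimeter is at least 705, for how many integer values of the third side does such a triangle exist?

Triangle inequality: 326 < x < 366. Perimeter ≥ 705 gives x ≥ 705 − 346 − 20 = 339.
So 339 ≤ x < 366; integers 339 through 365: 27 values.

27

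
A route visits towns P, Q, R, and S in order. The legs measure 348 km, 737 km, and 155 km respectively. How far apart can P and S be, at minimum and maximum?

The maximum is all hops collinear in one direction: 348 + 737 + 155 = 1240.
The longest hop is 737; the others sum to 503. Folding the others back against it leaves at least 737 − 503 = 234.

234 ≤ PS ≤ 1240 km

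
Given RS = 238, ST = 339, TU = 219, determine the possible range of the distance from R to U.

0 ≤ RU ≤ 796

The maximum is all hops collinear in one direction: 238 + 339 + 219 = 796.
The longest hop is 339; the others sum to 457. Since 339 ≤ 457, the path can fold back on itself completely, so the minimum distance is 0.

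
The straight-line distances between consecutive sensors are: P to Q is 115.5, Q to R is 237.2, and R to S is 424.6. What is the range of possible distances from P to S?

71.9 ≤ PS ≤ 777.3

The maximum is all hops collinear in one direction: 115.5 + 237.2 + 424.6 = 777.3.
The longest hop is 424.6; the others sum to 352.7. Folding the others back against it leaves at least 424.6 − 352.7 = 71.9.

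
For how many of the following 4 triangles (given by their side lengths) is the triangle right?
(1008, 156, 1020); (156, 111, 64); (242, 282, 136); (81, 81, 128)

1

(1008,156,1020): 156²+1008² = 1040400 = 1020² → right
(156,111,64): 64²+111² = 16417 < 24336 = 156² → obtuse
(242,282,136): 136²+242² = 77060 < 79524 = 282² → obtuse
(81,81,128): 81²+81² = 13122 < 16384 = 128² → obtuse
1 of the 4 is right.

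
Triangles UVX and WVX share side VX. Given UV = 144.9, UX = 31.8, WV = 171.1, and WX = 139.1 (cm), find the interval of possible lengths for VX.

From triangle UVX: |144.9 − 31.8| < VX < 144.9 + 31.8, i.e. 113.1 < VX < 176.7.
From triangle WVX: 32.0 < VX < 310.2.
Both must hold, so VX lies in the intersection.

113.1 < VX < 176.7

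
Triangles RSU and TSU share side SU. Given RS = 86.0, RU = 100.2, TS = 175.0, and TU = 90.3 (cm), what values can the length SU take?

From triangle RSU: |86.0 − 100.2| < SU < 86.0 + 100.2, i.e. 14.2 < SU < 186.2.
From triangle TSU: 84.7 < SU < 265.3.
Both must hold, so SU lies in the intersection.

84.7 < SU < 186.2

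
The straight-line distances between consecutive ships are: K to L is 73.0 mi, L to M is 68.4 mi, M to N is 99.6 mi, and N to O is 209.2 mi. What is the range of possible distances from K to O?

0 ≤ KO ≤ 450.2 mi

The maximum is all hops collinear in one direction: 73.0 + 68.4 + 99.6 + 209.2 = 450.2.
The longest hop is 209.2; the others sum to 241.0. Since 209.2 ≤ 241.0, the path can fold back on itself completely, so the minimum distance is 0.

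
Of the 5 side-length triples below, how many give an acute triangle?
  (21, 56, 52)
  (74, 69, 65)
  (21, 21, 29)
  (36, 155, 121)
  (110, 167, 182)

4

(21,56,52): 21²+52² = 3145 > 3136 = 56² → acute
(74,69,65): 65²+69² = 8986 > 5476 = 74² → acute
(21,21,29): 21²+21² = 882 > 841 = 29² → acute
(36,155,121): 36²+121² = 15937 < 24025 = 155² → obtuse
(110,167,182): 110²+167² = 39989 > 33124 = 182² → acute
4 of the 5 are acute.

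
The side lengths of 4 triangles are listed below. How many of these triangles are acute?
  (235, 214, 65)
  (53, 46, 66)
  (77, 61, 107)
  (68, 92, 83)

2

(235,214,65): 65²+214² = 50021 < 55225 = 235² → obtuse
(53,46,66): 46²+53² = 4925 > 4356 = 66² → acute
(77,61,107): 61²+77² = 9650 < 11449 = 107² → obtuse
(68,92,83): 68²+83² = 11513 > 8464 = 92² → acute
2 of the 4 are acute.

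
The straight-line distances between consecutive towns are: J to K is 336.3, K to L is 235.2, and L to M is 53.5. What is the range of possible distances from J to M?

The maximum is all hops collinear in one direction: 336.3 + 235.2 + 53.5 = 625.0.
The longest hop is 336.3; the others sum to 288.7. Folding the others back against it leaves at least 336.3 − 288.7 = 47.6.

47.6 ≤ JM ≤ 625.0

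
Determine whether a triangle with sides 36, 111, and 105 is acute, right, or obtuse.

Compare the square of the longest side to the sum of squares of the other two: 36² + 105² = 12321 = 111².

right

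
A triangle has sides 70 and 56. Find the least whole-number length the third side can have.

15

The third side must be strictly greater than |70 − 56| = 14.
The smallest integer above 14 is 15.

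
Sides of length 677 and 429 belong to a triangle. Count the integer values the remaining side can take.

857

The third side lies in the open interval (248, 1106).
Integers from 249 to 1105 inclusive: 1105 − 249 + 1 = 857.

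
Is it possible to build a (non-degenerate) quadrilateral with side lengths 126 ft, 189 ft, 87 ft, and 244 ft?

A quadrilateral exists iff every side is shorter than the sum of the others — equivalently, the longest side is less than the sum of the rest.
Longest side 244 < 402 (sum of the remaining 3), so yes.

Yes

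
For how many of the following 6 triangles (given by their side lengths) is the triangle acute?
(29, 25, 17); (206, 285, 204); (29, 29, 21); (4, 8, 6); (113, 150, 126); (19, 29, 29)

(29,25,17): 17²+25² = 914 > 841 = 29² → acute
(206,285,204): 204²+206² = 84052 > 81225 = 285² → acute
(29,29,21): 21²+29² = 1282 > 841 = 29² → acute
(4,8,6): 4²+6² = 52 < 64 = 8² → obtuse
(113,150,126): 113²+126² = 28645 > 22500 = 150² → acute
(19,29,29): 19²+29² = 1202 > 841 = 29² → acute
5 of the 6 are acute.

5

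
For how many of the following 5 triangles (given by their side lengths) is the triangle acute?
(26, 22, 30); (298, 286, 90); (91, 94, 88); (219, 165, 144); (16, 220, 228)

3

(26,22,30): 22²+26² = 1160 > 900 = 30² → acute
(298,286,90): 90²+286² = 89896 > 88804 = 298² → acute
(91,94,88): 88²+91² = 16025 > 8836 = 94² → acute
(219,165,144): 144²+165² = 47961 = 219² → right
(16,220,228): 16²+220² = 48656 < 51984 = 228² → obtuse
3 of the 5 are acute.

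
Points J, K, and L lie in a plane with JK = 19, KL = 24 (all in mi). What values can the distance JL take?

By the triangle inequality, |19 − 24| ≤ JL ≤ 19 + 24.

5 ≤ JL ≤ 43 mi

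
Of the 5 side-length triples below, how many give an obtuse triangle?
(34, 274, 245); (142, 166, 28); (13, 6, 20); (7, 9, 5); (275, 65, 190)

(34,274,245): 34²+245² = 61181 < 75076 = 274² → obtuse
(142,166,28): 28²+142² = 20948 < 27556 = 166² → obtuse
(13,6,20): 6+13 ≤ 20, not a triangle
(7,9,5): 5²+7² = 74 < 81 = 9² → obtuse
(275,65,190): 65+190 ≤ 275, not a triangle
3 of the 5 are obtuse.

3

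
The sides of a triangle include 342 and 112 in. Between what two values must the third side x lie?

By the triangle inequality, x must be less than 342 + 112 = 454 and greater than |342 − 112| = 230.

230 < x < 454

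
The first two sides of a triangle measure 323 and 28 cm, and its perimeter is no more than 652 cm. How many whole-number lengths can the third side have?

6

Triangle inequality: 295 < x < 351. Perimeter ≤ 652 gives x ≤ 652 − 323 − 28 = 301.
So 295 < x ≤ 301; integers 296 through 301: 6 values.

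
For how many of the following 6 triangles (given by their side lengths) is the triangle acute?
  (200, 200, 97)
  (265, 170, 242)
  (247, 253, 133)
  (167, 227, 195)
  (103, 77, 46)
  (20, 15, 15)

5

(200,200,97): 97²+200² = 49409 > 40000 = 200² → acute
(265,170,242): 170²+242² = 87464 > 70225 = 265² → acute
(247,253,133): 133²+247² = 78698 > 64009 = 253² → acute
(167,227,195): 167²+195² = 65914 > 51529 = 227² → acute
(103,77,46): 46²+77² = 8045 < 10609 = 103² → obtuse
(20,15,15): 15²+15² = 450 > 400 = 20² → acute
5 of the 6 are acute.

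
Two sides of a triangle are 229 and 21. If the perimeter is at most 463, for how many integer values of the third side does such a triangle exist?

5

Triangle inequality: 208 < x < 250. Perimeter ≤ 463 gives x ≤ 463 − 229 − 21 = 213.
So 208 < x ≤ 213; integers 209 through 213: 5 values.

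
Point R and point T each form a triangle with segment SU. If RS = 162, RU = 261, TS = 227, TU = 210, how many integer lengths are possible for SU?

From triangle RSU: 99 < SU < 423.
From triangle TSU: 17 < SU < 437.
Intersection: 99 < SU < 423, so integers 100 through 422: 323 values.

323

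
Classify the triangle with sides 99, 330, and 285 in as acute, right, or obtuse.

obtuse

Compare the square of the longest side to the sum of squares of the other two: 99² + 285² = 91026 < 108900 = 330².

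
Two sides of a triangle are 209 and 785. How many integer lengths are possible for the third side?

417

The third side lies in the open interval (576, 994).
Integers from 577 to 993 inclusive: 993 − 577 + 1 = 417.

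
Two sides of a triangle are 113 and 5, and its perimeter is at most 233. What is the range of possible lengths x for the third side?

108 < x ≤ 115

Triangle inequality alone gives 108 < x < 118.
The perimeter condition gives x ≤ 233 − 113 − 5 = 115.
Intersecting the two: 108 < x ≤ 115.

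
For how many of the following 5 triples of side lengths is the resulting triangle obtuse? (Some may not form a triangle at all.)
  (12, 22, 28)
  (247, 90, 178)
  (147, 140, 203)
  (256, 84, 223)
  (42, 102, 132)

(12,22,28): 12²+22² = 628 < 784 = 28² → obtuse
(247,90,178): 90²+178² = 39784 < 61009 = 247² → obtuse
(147,140,203): 140²+147² = 41209 = 203² → right
(256,84,223): 84²+223² = 56785 < 65536 = 256² → obtuse
(42,102,132): 42²+102² = 12168 < 17424 = 132² → obtuse
4 of the 5 are obtuse.

4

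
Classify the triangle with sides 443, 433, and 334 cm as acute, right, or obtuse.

Compare the square of the longest side to the sum of squares of the other two: 334² + 433² = 299045 > 196249 = 443².

acute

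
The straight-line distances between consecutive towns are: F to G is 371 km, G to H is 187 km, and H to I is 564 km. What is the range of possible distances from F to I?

6 ≤ FI ≤ 1122 km

The maximum is all hops collinear in one direction: 371 + 187 + 564 = 1122.
The longest hop is 564; the others sum to 558. Folding the others back against it leaves at least 564 − 558 = 6.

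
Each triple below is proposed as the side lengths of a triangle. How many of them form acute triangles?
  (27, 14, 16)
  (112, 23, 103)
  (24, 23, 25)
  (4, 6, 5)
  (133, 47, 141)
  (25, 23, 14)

(27,14,16): 14²+16² = 452 < 729 = 27² → obtuse
(112,23,103): 23²+103² = 11138 < 12544 = 112² → obtuse
(24,23,25): 23²+24² = 1105 > 625 = 25² → acute
(4,6,5): 4²+5² = 41 > 36 = 6² → acute
(133,47,141): 47²+133² = 19898 > 19881 = 141² → acute
(25,23,14): 14²+23² = 725 > 625 = 25² → acute
4 of the 6 are acute.

4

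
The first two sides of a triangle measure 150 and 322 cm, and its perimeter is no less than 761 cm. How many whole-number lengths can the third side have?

Triangle inequality: 172 < x < 472. Perimeter ≥ 761 gives x ≥ 761 − 150 − 322 = 289.
So 289 ≤ x < 472; integers 289 through 471: 183 values.

183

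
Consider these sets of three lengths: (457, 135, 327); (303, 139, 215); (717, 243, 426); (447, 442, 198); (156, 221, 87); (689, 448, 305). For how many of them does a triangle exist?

5

(135,327,457): 135+327 > 457 → valid
(139,215,303): 139+215 > 303 → valid
(243,426,717): 243+426 ≤ 717 → not valid
(198,442,447): 198+442 > 447 → valid
(87,156,221): 87+156 > 221 → valid
(305,448,689): 305+448 > 689 → valid
5 of the 6 triples form a triangle.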